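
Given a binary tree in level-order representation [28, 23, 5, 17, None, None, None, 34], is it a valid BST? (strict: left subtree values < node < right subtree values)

Level-order array: [28, 23, 5, 17, None, None, None, 34]
Validate using subtree bounds (lo, hi): at each node, require lo < value < hi,
then recurse left with hi=value and right with lo=value.
Preorder trace (stopping at first violation):
  at node 28 with bounds (-inf, +inf): OK
  at node 23 with bounds (-inf, 28): OK
  at node 17 with bounds (-inf, 23): OK
  at node 34 with bounds (-inf, 17): VIOLATION
Node 34 violates its bound: not (-inf < 34 < 17).
Result: Not a valid BST


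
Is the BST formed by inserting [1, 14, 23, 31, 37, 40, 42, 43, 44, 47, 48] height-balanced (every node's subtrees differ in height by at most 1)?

Tree (level-order array): [1, None, 14, None, 23, None, 31, None, 37, None, 40, None, 42, None, 43, None, 44, None, 47, None, 48]
Definition: a tree is height-balanced if, at every node, |h(left) - h(right)| <= 1 (empty subtree has height -1).
Bottom-up per-node check:
  node 48: h_left=-1, h_right=-1, diff=0 [OK], height=0
  node 47: h_left=-1, h_right=0, diff=1 [OK], height=1
  node 44: h_left=-1, h_right=1, diff=2 [FAIL (|-1-1|=2 > 1)], height=2
  node 43: h_left=-1, h_right=2, diff=3 [FAIL (|-1-2|=3 > 1)], height=3
  node 42: h_left=-1, h_right=3, diff=4 [FAIL (|-1-3|=4 > 1)], height=4
  node 40: h_left=-1, h_right=4, diff=5 [FAIL (|-1-4|=5 > 1)], height=5
  node 37: h_left=-1, h_right=5, diff=6 [FAIL (|-1-5|=6 > 1)], height=6
  node 31: h_left=-1, h_right=6, diff=7 [FAIL (|-1-6|=7 > 1)], height=7
  node 23: h_left=-1, h_right=7, diff=8 [FAIL (|-1-7|=8 > 1)], height=8
  node 14: h_left=-1, h_right=8, diff=9 [FAIL (|-1-8|=9 > 1)], height=9
  node 1: h_left=-1, h_right=9, diff=10 [FAIL (|-1-9|=10 > 1)], height=10
Node 44 violates the condition: |-1 - 1| = 2 > 1.
Result: Not balanced


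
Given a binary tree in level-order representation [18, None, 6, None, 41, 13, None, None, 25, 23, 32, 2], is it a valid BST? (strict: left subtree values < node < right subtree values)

Level-order array: [18, None, 6, None, 41, 13, None, None, 25, 23, 32, 2]
Validate using subtree bounds (lo, hi): at each node, require lo < value < hi,
then recurse left with hi=value and right with lo=value.
Preorder trace (stopping at first violation):
  at node 18 with bounds (-inf, +inf): OK
  at node 6 with bounds (18, +inf): VIOLATION
Node 6 violates its bound: not (18 < 6 < +inf).
Result: Not a valid BST


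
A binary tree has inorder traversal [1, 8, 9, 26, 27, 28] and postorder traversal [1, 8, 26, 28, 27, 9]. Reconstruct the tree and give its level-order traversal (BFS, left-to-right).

Inorder:   [1, 8, 9, 26, 27, 28]
Postorder: [1, 8, 26, 28, 27, 9]
Algorithm: postorder visits root last, so walk postorder right-to-left;
each value is the root of the current inorder slice — split it at that
value, recurse on the right subtree first, then the left.
Recursive splits:
  root=9; inorder splits into left=[1, 8], right=[26, 27, 28]
  root=27; inorder splits into left=[26], right=[28]
  root=28; inorder splits into left=[], right=[]
  root=26; inorder splits into left=[], right=[]
  root=8; inorder splits into left=[1], right=[]
  root=1; inorder splits into left=[], right=[]
Reconstructed level-order: [9, 8, 27, 1, 26, 28]


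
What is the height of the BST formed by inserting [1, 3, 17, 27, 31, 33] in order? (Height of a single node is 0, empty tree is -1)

Insertion order: [1, 3, 17, 27, 31, 33]
Tree (level-order array): [1, None, 3, None, 17, None, 27, None, 31, None, 33]
Compute height bottom-up (empty subtree = -1):
  height(33) = 1 + max(-1, -1) = 0
  height(31) = 1 + max(-1, 0) = 1
  height(27) = 1 + max(-1, 1) = 2
  height(17) = 1 + max(-1, 2) = 3
  height(3) = 1 + max(-1, 3) = 4
  height(1) = 1 + max(-1, 4) = 5
Height = 5


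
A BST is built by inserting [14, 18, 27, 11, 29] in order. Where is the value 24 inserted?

Starting tree (level order): [14, 11, 18, None, None, None, 27, None, 29]
Insertion path: 14 -> 18 -> 27
Result: insert 24 as left child of 27
Final tree (level order): [14, 11, 18, None, None, None, 27, 24, 29]


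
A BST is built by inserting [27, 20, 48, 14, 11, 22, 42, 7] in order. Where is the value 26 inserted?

Starting tree (level order): [27, 20, 48, 14, 22, 42, None, 11, None, None, None, None, None, 7]
Insertion path: 27 -> 20 -> 22
Result: insert 26 as right child of 22
Final tree (level order): [27, 20, 48, 14, 22, 42, None, 11, None, None, 26, None, None, 7]


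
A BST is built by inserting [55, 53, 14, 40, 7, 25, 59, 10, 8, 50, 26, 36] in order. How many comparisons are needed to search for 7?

Search path for 7: 55 -> 53 -> 14 -> 7
Found: True
Comparisons: 4


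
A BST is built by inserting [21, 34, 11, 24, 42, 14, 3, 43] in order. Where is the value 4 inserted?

Starting tree (level order): [21, 11, 34, 3, 14, 24, 42, None, None, None, None, None, None, None, 43]
Insertion path: 21 -> 11 -> 3
Result: insert 4 as right child of 3
Final tree (level order): [21, 11, 34, 3, 14, 24, 42, None, 4, None, None, None, None, None, 43]


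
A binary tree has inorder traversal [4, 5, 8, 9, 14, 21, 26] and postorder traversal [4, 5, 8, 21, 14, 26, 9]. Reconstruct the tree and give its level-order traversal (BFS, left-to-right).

Inorder:   [4, 5, 8, 9, 14, 21, 26]
Postorder: [4, 5, 8, 21, 14, 26, 9]
Algorithm: postorder visits root last, so walk postorder right-to-left;
each value is the root of the current inorder slice — split it at that
value, recurse on the right subtree first, then the left.
Recursive splits:
  root=9; inorder splits into left=[4, 5, 8], right=[14, 21, 26]
  root=26; inorder splits into left=[14, 21], right=[]
  root=14; inorder splits into left=[], right=[21]
  root=21; inorder splits into left=[], right=[]
  root=8; inorder splits into left=[4, 5], right=[]
  root=5; inorder splits into left=[4], right=[]
  root=4; inorder splits into left=[], right=[]
Reconstructed level-order: [9, 8, 26, 5, 14, 4, 21]


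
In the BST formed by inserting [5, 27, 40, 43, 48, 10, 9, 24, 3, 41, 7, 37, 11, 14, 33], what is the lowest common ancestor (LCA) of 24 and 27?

Tree insertion order: [5, 27, 40, 43, 48, 10, 9, 24, 3, 41, 7, 37, 11, 14, 33]
Tree (level-order array): [5, 3, 27, None, None, 10, 40, 9, 24, 37, 43, 7, None, 11, None, 33, None, 41, 48, None, None, None, 14]
In a BST, the LCA of p=24, q=27 is the first node v on the
root-to-leaf path with p <= v <= q (go left if both < v, right if both > v).
Walk from root:
  at 5: both 24 and 27 > 5, go right
  at 27: 24 <= 27 <= 27, this is the LCA
LCA = 27


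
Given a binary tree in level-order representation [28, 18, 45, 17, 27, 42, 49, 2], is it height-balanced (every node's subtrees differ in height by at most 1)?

Tree (level-order array): [28, 18, 45, 17, 27, 42, 49, 2]
Definition: a tree is height-balanced if, at every node, |h(left) - h(right)| <= 1 (empty subtree has height -1).
Bottom-up per-node check:
  node 2: h_left=-1, h_right=-1, diff=0 [OK], height=0
  node 17: h_left=0, h_right=-1, diff=1 [OK], height=1
  node 27: h_left=-1, h_right=-1, diff=0 [OK], height=0
  node 18: h_left=1, h_right=0, diff=1 [OK], height=2
  node 42: h_left=-1, h_right=-1, diff=0 [OK], height=0
  node 49: h_left=-1, h_right=-1, diff=0 [OK], height=0
  node 45: h_left=0, h_right=0, diff=0 [OK], height=1
  node 28: h_left=2, h_right=1, diff=1 [OK], height=3
All nodes satisfy the balance condition.
Result: Balanced


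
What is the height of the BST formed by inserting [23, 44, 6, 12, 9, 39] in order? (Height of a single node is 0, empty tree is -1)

Insertion order: [23, 44, 6, 12, 9, 39]
Tree (level-order array): [23, 6, 44, None, 12, 39, None, 9]
Compute height bottom-up (empty subtree = -1):
  height(9) = 1 + max(-1, -1) = 0
  height(12) = 1 + max(0, -1) = 1
  height(6) = 1 + max(-1, 1) = 2
  height(39) = 1 + max(-1, -1) = 0
  height(44) = 1 + max(0, -1) = 1
  height(23) = 1 + max(2, 1) = 3
Height = 3


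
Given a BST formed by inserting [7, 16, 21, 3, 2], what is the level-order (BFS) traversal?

Tree insertion order: [7, 16, 21, 3, 2]
Tree (level-order array): [7, 3, 16, 2, None, None, 21]
BFS from the root, enqueuing left then right child of each popped node:
  queue [7] -> pop 7, enqueue [3, 16], visited so far: [7]
  queue [3, 16] -> pop 3, enqueue [2], visited so far: [7, 3]
  queue [16, 2] -> pop 16, enqueue [21], visited so far: [7, 3, 16]
  queue [2, 21] -> pop 2, enqueue [none], visited so far: [7, 3, 16, 2]
  queue [21] -> pop 21, enqueue [none], visited so far: [7, 3, 16, 2, 21]
Result: [7, 3, 16, 2, 21]


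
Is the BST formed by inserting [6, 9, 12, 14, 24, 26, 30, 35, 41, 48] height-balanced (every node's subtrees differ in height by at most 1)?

Tree (level-order array): [6, None, 9, None, 12, None, 14, None, 24, None, 26, None, 30, None, 35, None, 41, None, 48]
Definition: a tree is height-balanced if, at every node, |h(left) - h(right)| <= 1 (empty subtree has height -1).
Bottom-up per-node check:
  node 48: h_left=-1, h_right=-1, diff=0 [OK], height=0
  node 41: h_left=-1, h_right=0, diff=1 [OK], height=1
  node 35: h_left=-1, h_right=1, diff=2 [FAIL (|-1-1|=2 > 1)], height=2
  node 30: h_left=-1, h_right=2, diff=3 [FAIL (|-1-2|=3 > 1)], height=3
  node 26: h_left=-1, h_right=3, diff=4 [FAIL (|-1-3|=4 > 1)], height=4
  node 24: h_left=-1, h_right=4, diff=5 [FAIL (|-1-4|=5 > 1)], height=5
  node 14: h_left=-1, h_right=5, diff=6 [FAIL (|-1-5|=6 > 1)], height=6
  node 12: h_left=-1, h_right=6, diff=7 [FAIL (|-1-6|=7 > 1)], height=7
  node 9: h_left=-1, h_right=7, diff=8 [FAIL (|-1-7|=8 > 1)], height=8
  node 6: h_left=-1, h_right=8, diff=9 [FAIL (|-1-8|=9 > 1)], height=9
Node 35 violates the condition: |-1 - 1| = 2 > 1.
Result: Not balanced


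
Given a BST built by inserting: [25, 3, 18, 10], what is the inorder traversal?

Tree insertion order: [25, 3, 18, 10]
Tree (level-order array): [25, 3, None, None, 18, 10]
Inorder traversal: [3, 10, 18, 25]


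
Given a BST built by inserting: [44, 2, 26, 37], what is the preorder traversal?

Tree insertion order: [44, 2, 26, 37]
Tree (level-order array): [44, 2, None, None, 26, None, 37]
Preorder traversal: [44, 2, 26, 37]


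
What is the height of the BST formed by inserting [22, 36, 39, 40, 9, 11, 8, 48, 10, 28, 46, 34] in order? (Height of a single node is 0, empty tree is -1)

Insertion order: [22, 36, 39, 40, 9, 11, 8, 48, 10, 28, 46, 34]
Tree (level-order array): [22, 9, 36, 8, 11, 28, 39, None, None, 10, None, None, 34, None, 40, None, None, None, None, None, 48, 46]
Compute height bottom-up (empty subtree = -1):
  height(8) = 1 + max(-1, -1) = 0
  height(10) = 1 + max(-1, -1) = 0
  height(11) = 1 + max(0, -1) = 1
  height(9) = 1 + max(0, 1) = 2
  height(34) = 1 + max(-1, -1) = 0
  height(28) = 1 + max(-1, 0) = 1
  height(46) = 1 + max(-1, -1) = 0
  height(48) = 1 + max(0, -1) = 1
  height(40) = 1 + max(-1, 1) = 2
  height(39) = 1 + max(-1, 2) = 3
  height(36) = 1 + max(1, 3) = 4
  height(22) = 1 + max(2, 4) = 5
Height = 5


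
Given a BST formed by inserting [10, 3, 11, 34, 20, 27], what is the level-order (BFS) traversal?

Tree insertion order: [10, 3, 11, 34, 20, 27]
Tree (level-order array): [10, 3, 11, None, None, None, 34, 20, None, None, 27]
BFS from the root, enqueuing left then right child of each popped node:
  queue [10] -> pop 10, enqueue [3, 11], visited so far: [10]
  queue [3, 11] -> pop 3, enqueue [none], visited so far: [10, 3]
  queue [11] -> pop 11, enqueue [34], visited so far: [10, 3, 11]
  queue [34] -> pop 34, enqueue [20], visited so far: [10, 3, 11, 34]
  queue [20] -> pop 20, enqueue [27], visited so far: [10, 3, 11, 34, 20]
  queue [27] -> pop 27, enqueue [none], visited so far: [10, 3, 11, 34, 20, 27]
Result: [10, 3, 11, 34, 20, 27]


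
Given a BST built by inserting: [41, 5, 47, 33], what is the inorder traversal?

Tree insertion order: [41, 5, 47, 33]
Tree (level-order array): [41, 5, 47, None, 33]
Inorder traversal: [5, 33, 41, 47]


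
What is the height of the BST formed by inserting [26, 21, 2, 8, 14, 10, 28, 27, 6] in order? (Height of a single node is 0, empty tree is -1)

Insertion order: [26, 21, 2, 8, 14, 10, 28, 27, 6]
Tree (level-order array): [26, 21, 28, 2, None, 27, None, None, 8, None, None, 6, 14, None, None, 10]
Compute height bottom-up (empty subtree = -1):
  height(6) = 1 + max(-1, -1) = 0
  height(10) = 1 + max(-1, -1) = 0
  height(14) = 1 + max(0, -1) = 1
  height(8) = 1 + max(0, 1) = 2
  height(2) = 1 + max(-1, 2) = 3
  height(21) = 1 + max(3, -1) = 4
  height(27) = 1 + max(-1, -1) = 0
  height(28) = 1 + max(0, -1) = 1
  height(26) = 1 + max(4, 1) = 5
Height = 5


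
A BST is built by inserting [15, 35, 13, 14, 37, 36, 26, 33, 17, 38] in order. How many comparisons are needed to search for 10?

Search path for 10: 15 -> 13
Found: False
Comparisons: 2


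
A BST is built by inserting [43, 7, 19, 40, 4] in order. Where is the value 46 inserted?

Starting tree (level order): [43, 7, None, 4, 19, None, None, None, 40]
Insertion path: 43
Result: insert 46 as right child of 43
Final tree (level order): [43, 7, 46, 4, 19, None, None, None, None, None, 40]


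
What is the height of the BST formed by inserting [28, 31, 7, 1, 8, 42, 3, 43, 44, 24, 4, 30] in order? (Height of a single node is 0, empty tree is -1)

Insertion order: [28, 31, 7, 1, 8, 42, 3, 43, 44, 24, 4, 30]
Tree (level-order array): [28, 7, 31, 1, 8, 30, 42, None, 3, None, 24, None, None, None, 43, None, 4, None, None, None, 44]
Compute height bottom-up (empty subtree = -1):
  height(4) = 1 + max(-1, -1) = 0
  height(3) = 1 + max(-1, 0) = 1
  height(1) = 1 + max(-1, 1) = 2
  height(24) = 1 + max(-1, -1) = 0
  height(8) = 1 + max(-1, 0) = 1
  height(7) = 1 + max(2, 1) = 3
  height(30) = 1 + max(-1, -1) = 0
  height(44) = 1 + max(-1, -1) = 0
  height(43) = 1 + max(-1, 0) = 1
  height(42) = 1 + max(-1, 1) = 2
  height(31) = 1 + max(0, 2) = 3
  height(28) = 1 + max(3, 3) = 4
Height = 4


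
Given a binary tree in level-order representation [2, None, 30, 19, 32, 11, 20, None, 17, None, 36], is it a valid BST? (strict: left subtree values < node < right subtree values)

Level-order array: [2, None, 30, 19, 32, 11, 20, None, 17, None, 36]
Validate using subtree bounds (lo, hi): at each node, require lo < value < hi,
then recurse left with hi=value and right with lo=value.
Preorder trace (stopping at first violation):
  at node 2 with bounds (-inf, +inf): OK
  at node 30 with bounds (2, +inf): OK
  at node 19 with bounds (2, 30): OK
  at node 11 with bounds (2, 19): OK
  at node 36 with bounds (11, 19): VIOLATION
Node 36 violates its bound: not (11 < 36 < 19).
Result: Not a valid BST


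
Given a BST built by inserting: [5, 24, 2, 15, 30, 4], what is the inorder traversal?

Tree insertion order: [5, 24, 2, 15, 30, 4]
Tree (level-order array): [5, 2, 24, None, 4, 15, 30]
Inorder traversal: [2, 4, 5, 15, 24, 30]


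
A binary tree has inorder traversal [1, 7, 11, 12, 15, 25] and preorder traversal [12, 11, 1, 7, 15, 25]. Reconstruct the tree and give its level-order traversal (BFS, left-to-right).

Inorder:  [1, 7, 11, 12, 15, 25]
Preorder: [12, 11, 1, 7, 15, 25]
Algorithm: preorder visits root first, so consume preorder in order;
for each root, split the current inorder slice at that value into
left-subtree inorder and right-subtree inorder, then recurse.
Recursive splits:
  root=12; inorder splits into left=[1, 7, 11], right=[15, 25]
  root=11; inorder splits into left=[1, 7], right=[]
  root=1; inorder splits into left=[], right=[7]
  root=7; inorder splits into left=[], right=[]
  root=15; inorder splits into left=[], right=[25]
  root=25; inorder splits into left=[], right=[]
Reconstructed level-order: [12, 11, 15, 1, 25, 7]


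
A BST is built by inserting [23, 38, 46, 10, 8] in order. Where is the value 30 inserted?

Starting tree (level order): [23, 10, 38, 8, None, None, 46]
Insertion path: 23 -> 38
Result: insert 30 as left child of 38
Final tree (level order): [23, 10, 38, 8, None, 30, 46]


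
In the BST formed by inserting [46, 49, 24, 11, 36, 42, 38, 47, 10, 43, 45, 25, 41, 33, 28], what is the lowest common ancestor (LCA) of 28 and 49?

Tree insertion order: [46, 49, 24, 11, 36, 42, 38, 47, 10, 43, 45, 25, 41, 33, 28]
Tree (level-order array): [46, 24, 49, 11, 36, 47, None, 10, None, 25, 42, None, None, None, None, None, 33, 38, 43, 28, None, None, 41, None, 45]
In a BST, the LCA of p=28, q=49 is the first node v on the
root-to-leaf path with p <= v <= q (go left if both < v, right if both > v).
Walk from root:
  at 46: 28 <= 46 <= 49, this is the LCA
LCA = 46


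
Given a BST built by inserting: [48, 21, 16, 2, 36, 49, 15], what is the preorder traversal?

Tree insertion order: [48, 21, 16, 2, 36, 49, 15]
Tree (level-order array): [48, 21, 49, 16, 36, None, None, 2, None, None, None, None, 15]
Preorder traversal: [48, 21, 16, 2, 15, 36, 49]


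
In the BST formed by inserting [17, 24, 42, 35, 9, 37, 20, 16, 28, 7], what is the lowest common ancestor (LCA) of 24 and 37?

Tree insertion order: [17, 24, 42, 35, 9, 37, 20, 16, 28, 7]
Tree (level-order array): [17, 9, 24, 7, 16, 20, 42, None, None, None, None, None, None, 35, None, 28, 37]
In a BST, the LCA of p=24, q=37 is the first node v on the
root-to-leaf path with p <= v <= q (go left if both < v, right if both > v).
Walk from root:
  at 17: both 24 and 37 > 17, go right
  at 24: 24 <= 24 <= 37, this is the LCA
LCA = 24


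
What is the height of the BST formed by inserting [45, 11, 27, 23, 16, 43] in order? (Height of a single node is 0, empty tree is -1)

Insertion order: [45, 11, 27, 23, 16, 43]
Tree (level-order array): [45, 11, None, None, 27, 23, 43, 16]
Compute height bottom-up (empty subtree = -1):
  height(16) = 1 + max(-1, -1) = 0
  height(23) = 1 + max(0, -1) = 1
  height(43) = 1 + max(-1, -1) = 0
  height(27) = 1 + max(1, 0) = 2
  height(11) = 1 + max(-1, 2) = 3
  height(45) = 1 + max(3, -1) = 4
Height = 4


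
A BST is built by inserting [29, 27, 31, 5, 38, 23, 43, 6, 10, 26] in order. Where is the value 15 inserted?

Starting tree (level order): [29, 27, 31, 5, None, None, 38, None, 23, None, 43, 6, 26, None, None, None, 10]
Insertion path: 29 -> 27 -> 5 -> 23 -> 6 -> 10
Result: insert 15 as right child of 10
Final tree (level order): [29, 27, 31, 5, None, None, 38, None, 23, None, 43, 6, 26, None, None, None, 10, None, None, None, 15]


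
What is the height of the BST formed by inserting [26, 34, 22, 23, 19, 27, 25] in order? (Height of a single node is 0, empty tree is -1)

Insertion order: [26, 34, 22, 23, 19, 27, 25]
Tree (level-order array): [26, 22, 34, 19, 23, 27, None, None, None, None, 25]
Compute height bottom-up (empty subtree = -1):
  height(19) = 1 + max(-1, -1) = 0
  height(25) = 1 + max(-1, -1) = 0
  height(23) = 1 + max(-1, 0) = 1
  height(22) = 1 + max(0, 1) = 2
  height(27) = 1 + max(-1, -1) = 0
  height(34) = 1 + max(0, -1) = 1
  height(26) = 1 + max(2, 1) = 3
Height = 3


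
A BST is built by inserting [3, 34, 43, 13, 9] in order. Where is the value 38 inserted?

Starting tree (level order): [3, None, 34, 13, 43, 9]
Insertion path: 3 -> 34 -> 43
Result: insert 38 as left child of 43
Final tree (level order): [3, None, 34, 13, 43, 9, None, 38]


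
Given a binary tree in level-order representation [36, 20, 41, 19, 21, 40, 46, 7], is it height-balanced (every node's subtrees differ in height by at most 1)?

Tree (level-order array): [36, 20, 41, 19, 21, 40, 46, 7]
Definition: a tree is height-balanced if, at every node, |h(left) - h(right)| <= 1 (empty subtree has height -1).
Bottom-up per-node check:
  node 7: h_left=-1, h_right=-1, diff=0 [OK], height=0
  node 19: h_left=0, h_right=-1, diff=1 [OK], height=1
  node 21: h_left=-1, h_right=-1, diff=0 [OK], height=0
  node 20: h_left=1, h_right=0, diff=1 [OK], height=2
  node 40: h_left=-1, h_right=-1, diff=0 [OK], height=0
  node 46: h_left=-1, h_right=-1, diff=0 [OK], height=0
  node 41: h_left=0, h_right=0, diff=0 [OK], height=1
  node 36: h_left=2, h_right=1, diff=1 [OK], height=3
All nodes satisfy the balance condition.
Result: Balanced


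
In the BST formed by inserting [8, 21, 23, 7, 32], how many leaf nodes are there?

Tree built from: [8, 21, 23, 7, 32]
Tree (level-order array): [8, 7, 21, None, None, None, 23, None, 32]
Rule: A leaf has 0 children.
Per-node child counts:
  node 8: 2 child(ren)
  node 7: 0 child(ren)
  node 21: 1 child(ren)
  node 23: 1 child(ren)
  node 32: 0 child(ren)
Matching nodes: [7, 32]
Count of leaf nodes: 2


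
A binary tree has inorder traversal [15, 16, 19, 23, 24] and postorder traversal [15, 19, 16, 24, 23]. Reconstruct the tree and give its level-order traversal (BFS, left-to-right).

Inorder:   [15, 16, 19, 23, 24]
Postorder: [15, 19, 16, 24, 23]
Algorithm: postorder visits root last, so walk postorder right-to-left;
each value is the root of the current inorder slice — split it at that
value, recurse on the right subtree first, then the left.
Recursive splits:
  root=23; inorder splits into left=[15, 16, 19], right=[24]
  root=24; inorder splits into left=[], right=[]
  root=16; inorder splits into left=[15], right=[19]
  root=19; inorder splits into left=[], right=[]
  root=15; inorder splits into left=[], right=[]
Reconstructed level-order: [23, 16, 24, 15, 19]


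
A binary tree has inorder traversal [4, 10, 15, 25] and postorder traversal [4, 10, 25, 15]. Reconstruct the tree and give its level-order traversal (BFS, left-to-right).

Inorder:   [4, 10, 15, 25]
Postorder: [4, 10, 25, 15]
Algorithm: postorder visits root last, so walk postorder right-to-left;
each value is the root of the current inorder slice — split it at that
value, recurse on the right subtree first, then the left.
Recursive splits:
  root=15; inorder splits into left=[4, 10], right=[25]
  root=25; inorder splits into left=[], right=[]
  root=10; inorder splits into left=[4], right=[]
  root=4; inorder splits into left=[], right=[]
Reconstructed level-order: [15, 10, 25, 4]


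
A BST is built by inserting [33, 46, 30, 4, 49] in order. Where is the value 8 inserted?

Starting tree (level order): [33, 30, 46, 4, None, None, 49]
Insertion path: 33 -> 30 -> 4
Result: insert 8 as right child of 4
Final tree (level order): [33, 30, 46, 4, None, None, 49, None, 8]


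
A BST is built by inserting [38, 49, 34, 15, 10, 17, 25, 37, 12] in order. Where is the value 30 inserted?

Starting tree (level order): [38, 34, 49, 15, 37, None, None, 10, 17, None, None, None, 12, None, 25]
Insertion path: 38 -> 34 -> 15 -> 17 -> 25
Result: insert 30 as right child of 25
Final tree (level order): [38, 34, 49, 15, 37, None, None, 10, 17, None, None, None, 12, None, 25, None, None, None, 30]


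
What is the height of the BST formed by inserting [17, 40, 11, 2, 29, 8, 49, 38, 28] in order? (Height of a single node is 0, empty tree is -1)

Insertion order: [17, 40, 11, 2, 29, 8, 49, 38, 28]
Tree (level-order array): [17, 11, 40, 2, None, 29, 49, None, 8, 28, 38]
Compute height bottom-up (empty subtree = -1):
  height(8) = 1 + max(-1, -1) = 0
  height(2) = 1 + max(-1, 0) = 1
  height(11) = 1 + max(1, -1) = 2
  height(28) = 1 + max(-1, -1) = 0
  height(38) = 1 + max(-1, -1) = 0
  height(29) = 1 + max(0, 0) = 1
  height(49) = 1 + max(-1, -1) = 0
  height(40) = 1 + max(1, 0) = 2
  height(17) = 1 + max(2, 2) = 3
Height = 3


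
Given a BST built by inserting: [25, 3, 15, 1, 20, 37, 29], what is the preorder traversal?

Tree insertion order: [25, 3, 15, 1, 20, 37, 29]
Tree (level-order array): [25, 3, 37, 1, 15, 29, None, None, None, None, 20]
Preorder traversal: [25, 3, 1, 15, 20, 37, 29]


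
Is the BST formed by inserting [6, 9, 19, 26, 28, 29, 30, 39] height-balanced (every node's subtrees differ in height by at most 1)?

Tree (level-order array): [6, None, 9, None, 19, None, 26, None, 28, None, 29, None, 30, None, 39]
Definition: a tree is height-balanced if, at every node, |h(left) - h(right)| <= 1 (empty subtree has height -1).
Bottom-up per-node check:
  node 39: h_left=-1, h_right=-1, diff=0 [OK], height=0
  node 30: h_left=-1, h_right=0, diff=1 [OK], height=1
  node 29: h_left=-1, h_right=1, diff=2 [FAIL (|-1-1|=2 > 1)], height=2
  node 28: h_left=-1, h_right=2, diff=3 [FAIL (|-1-2|=3 > 1)], height=3
  node 26: h_left=-1, h_right=3, diff=4 [FAIL (|-1-3|=4 > 1)], height=4
  node 19: h_left=-1, h_right=4, diff=5 [FAIL (|-1-4|=5 > 1)], height=5
  node 9: h_left=-1, h_right=5, diff=6 [FAIL (|-1-5|=6 > 1)], height=6
  node 6: h_left=-1, h_right=6, diff=7 [FAIL (|-1-6|=7 > 1)], height=7
Node 29 violates the condition: |-1 - 1| = 2 > 1.
Result: Not balanced


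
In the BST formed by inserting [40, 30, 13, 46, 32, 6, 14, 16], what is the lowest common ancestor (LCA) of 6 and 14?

Tree insertion order: [40, 30, 13, 46, 32, 6, 14, 16]
Tree (level-order array): [40, 30, 46, 13, 32, None, None, 6, 14, None, None, None, None, None, 16]
In a BST, the LCA of p=6, q=14 is the first node v on the
root-to-leaf path with p <= v <= q (go left if both < v, right if both > v).
Walk from root:
  at 40: both 6 and 14 < 40, go left
  at 30: both 6 and 14 < 30, go left
  at 13: 6 <= 13 <= 14, this is the LCA
LCA = 13


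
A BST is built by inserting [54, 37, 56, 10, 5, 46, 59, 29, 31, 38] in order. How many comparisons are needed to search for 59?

Search path for 59: 54 -> 56 -> 59
Found: True
Comparisons: 3


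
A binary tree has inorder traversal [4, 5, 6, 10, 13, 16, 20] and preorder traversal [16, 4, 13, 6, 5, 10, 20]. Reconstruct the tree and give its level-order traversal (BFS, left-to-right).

Inorder:  [4, 5, 6, 10, 13, 16, 20]
Preorder: [16, 4, 13, 6, 5, 10, 20]
Algorithm: preorder visits root first, so consume preorder in order;
for each root, split the current inorder slice at that value into
left-subtree inorder and right-subtree inorder, then recurse.
Recursive splits:
  root=16; inorder splits into left=[4, 5, 6, 10, 13], right=[20]
  root=4; inorder splits into left=[], right=[5, 6, 10, 13]
  root=13; inorder splits into left=[5, 6, 10], right=[]
  root=6; inorder splits into left=[5], right=[10]
  root=5; inorder splits into left=[], right=[]
  root=10; inorder splits into left=[], right=[]
  root=20; inorder splits into left=[], right=[]
Reconstructed level-order: [16, 4, 20, 13, 6, 5, 10]


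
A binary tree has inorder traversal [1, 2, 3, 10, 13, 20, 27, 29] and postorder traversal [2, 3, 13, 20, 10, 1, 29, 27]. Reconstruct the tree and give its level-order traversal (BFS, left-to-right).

Inorder:   [1, 2, 3, 10, 13, 20, 27, 29]
Postorder: [2, 3, 13, 20, 10, 1, 29, 27]
Algorithm: postorder visits root last, so walk postorder right-to-left;
each value is the root of the current inorder slice — split it at that
value, recurse on the right subtree first, then the left.
Recursive splits:
  root=27; inorder splits into left=[1, 2, 3, 10, 13, 20], right=[29]
  root=29; inorder splits into left=[], right=[]
  root=1; inorder splits into left=[], right=[2, 3, 10, 13, 20]
  root=10; inorder splits into left=[2, 3], right=[13, 20]
  root=20; inorder splits into left=[13], right=[]
  root=13; inorder splits into left=[], right=[]
  root=3; inorder splits into left=[2], right=[]
  root=2; inorder splits into left=[], right=[]
Reconstructed level-order: [27, 1, 29, 10, 3, 20, 2, 13]


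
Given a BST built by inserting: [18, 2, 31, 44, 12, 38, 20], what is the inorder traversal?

Tree insertion order: [18, 2, 31, 44, 12, 38, 20]
Tree (level-order array): [18, 2, 31, None, 12, 20, 44, None, None, None, None, 38]
Inorder traversal: [2, 12, 18, 20, 31, 38, 44]


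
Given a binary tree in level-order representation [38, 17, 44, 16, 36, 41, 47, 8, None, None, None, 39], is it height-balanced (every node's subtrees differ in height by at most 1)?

Tree (level-order array): [38, 17, 44, 16, 36, 41, 47, 8, None, None, None, 39]
Definition: a tree is height-balanced if, at every node, |h(left) - h(right)| <= 1 (empty subtree has height -1).
Bottom-up per-node check:
  node 8: h_left=-1, h_right=-1, diff=0 [OK], height=0
  node 16: h_left=0, h_right=-1, diff=1 [OK], height=1
  node 36: h_left=-1, h_right=-1, diff=0 [OK], height=0
  node 17: h_left=1, h_right=0, diff=1 [OK], height=2
  node 39: h_left=-1, h_right=-1, diff=0 [OK], height=0
  node 41: h_left=0, h_right=-1, diff=1 [OK], height=1
  node 47: h_left=-1, h_right=-1, diff=0 [OK], height=0
  node 44: h_left=1, h_right=0, diff=1 [OK], height=2
  node 38: h_left=2, h_right=2, diff=0 [OK], height=3
All nodes satisfy the balance condition.
Result: Balanced


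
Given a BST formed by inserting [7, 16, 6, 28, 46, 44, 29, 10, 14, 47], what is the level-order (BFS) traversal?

Tree insertion order: [7, 16, 6, 28, 46, 44, 29, 10, 14, 47]
Tree (level-order array): [7, 6, 16, None, None, 10, 28, None, 14, None, 46, None, None, 44, 47, 29]
BFS from the root, enqueuing left then right child of each popped node:
  queue [7] -> pop 7, enqueue [6, 16], visited so far: [7]
  queue [6, 16] -> pop 6, enqueue [none], visited so far: [7, 6]
  queue [16] -> pop 16, enqueue [10, 28], visited so far: [7, 6, 16]
  queue [10, 28] -> pop 10, enqueue [14], visited so far: [7, 6, 16, 10]
  queue [28, 14] -> pop 28, enqueue [46], visited so far: [7, 6, 16, 10, 28]
  queue [14, 46] -> pop 14, enqueue [none], visited so far: [7, 6, 16, 10, 28, 14]
  queue [46] -> pop 46, enqueue [44, 47], visited so far: [7, 6, 16, 10, 28, 14, 46]
  queue [44, 47] -> pop 44, enqueue [29], visited so far: [7, 6, 16, 10, 28, 14, 46, 44]
  queue [47, 29] -> pop 47, enqueue [none], visited so far: [7, 6, 16, 10, 28, 14, 46, 44, 47]
  queue [29] -> pop 29, enqueue [none], visited so far: [7, 6, 16, 10, 28, 14, 46, 44, 47, 29]
Result: [7, 6, 16, 10, 28, 14, 46, 44, 47, 29]


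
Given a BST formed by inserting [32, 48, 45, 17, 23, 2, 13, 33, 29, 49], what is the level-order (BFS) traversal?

Tree insertion order: [32, 48, 45, 17, 23, 2, 13, 33, 29, 49]
Tree (level-order array): [32, 17, 48, 2, 23, 45, 49, None, 13, None, 29, 33]
BFS from the root, enqueuing left then right child of each popped node:
  queue [32] -> pop 32, enqueue [17, 48], visited so far: [32]
  queue [17, 48] -> pop 17, enqueue [2, 23], visited so far: [32, 17]
  queue [48, 2, 23] -> pop 48, enqueue [45, 49], visited so far: [32, 17, 48]
  queue [2, 23, 45, 49] -> pop 2, enqueue [13], visited so far: [32, 17, 48, 2]
  queue [23, 45, 49, 13] -> pop 23, enqueue [29], visited so far: [32, 17, 48, 2, 23]
  queue [45, 49, 13, 29] -> pop 45, enqueue [33], visited so far: [32, 17, 48, 2, 23, 45]
  queue [49, 13, 29, 33] -> pop 49, enqueue [none], visited so far: [32, 17, 48, 2, 23, 45, 49]
  queue [13, 29, 33] -> pop 13, enqueue [none], visited so far: [32, 17, 48, 2, 23, 45, 49, 13]
  queue [29, 33] -> pop 29, enqueue [none], visited so far: [32, 17, 48, 2, 23, 45, 49, 13, 29]
  queue [33] -> pop 33, enqueue [none], visited so far: [32, 17, 48, 2, 23, 45, 49, 13, 29, 33]
Result: [32, 17, 48, 2, 23, 45, 49, 13, 29, 33]


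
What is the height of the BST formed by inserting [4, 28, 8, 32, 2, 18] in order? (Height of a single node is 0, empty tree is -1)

Insertion order: [4, 28, 8, 32, 2, 18]
Tree (level-order array): [4, 2, 28, None, None, 8, 32, None, 18]
Compute height bottom-up (empty subtree = -1):
  height(2) = 1 + max(-1, -1) = 0
  height(18) = 1 + max(-1, -1) = 0
  height(8) = 1 + max(-1, 0) = 1
  height(32) = 1 + max(-1, -1) = 0
  height(28) = 1 + max(1, 0) = 2
  height(4) = 1 + max(0, 2) = 3
Height = 3


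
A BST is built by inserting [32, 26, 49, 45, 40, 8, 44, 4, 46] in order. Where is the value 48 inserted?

Starting tree (level order): [32, 26, 49, 8, None, 45, None, 4, None, 40, 46, None, None, None, 44]
Insertion path: 32 -> 49 -> 45 -> 46
Result: insert 48 as right child of 46
Final tree (level order): [32, 26, 49, 8, None, 45, None, 4, None, 40, 46, None, None, None, 44, None, 48]


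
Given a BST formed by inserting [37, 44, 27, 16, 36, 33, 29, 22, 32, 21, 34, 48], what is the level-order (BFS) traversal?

Tree insertion order: [37, 44, 27, 16, 36, 33, 29, 22, 32, 21, 34, 48]
Tree (level-order array): [37, 27, 44, 16, 36, None, 48, None, 22, 33, None, None, None, 21, None, 29, 34, None, None, None, 32]
BFS from the root, enqueuing left then right child of each popped node:
  queue [37] -> pop 37, enqueue [27, 44], visited so far: [37]
  queue [27, 44] -> pop 27, enqueue [16, 36], visited so far: [37, 27]
  queue [44, 16, 36] -> pop 44, enqueue [48], visited so far: [37, 27, 44]
  queue [16, 36, 48] -> pop 16, enqueue [22], visited so far: [37, 27, 44, 16]
  queue [36, 48, 22] -> pop 36, enqueue [33], visited so far: [37, 27, 44, 16, 36]
  queue [48, 22, 33] -> pop 48, enqueue [none], visited so far: [37, 27, 44, 16, 36, 48]
  queue [22, 33] -> pop 22, enqueue [21], visited so far: [37, 27, 44, 16, 36, 48, 22]
  queue [33, 21] -> pop 33, enqueue [29, 34], visited so far: [37, 27, 44, 16, 36, 48, 22, 33]
  queue [21, 29, 34] -> pop 21, enqueue [none], visited so far: [37, 27, 44, 16, 36, 48, 22, 33, 21]
  queue [29, 34] -> pop 29, enqueue [32], visited so far: [37, 27, 44, 16, 36, 48, 22, 33, 21, 29]
  queue [34, 32] -> pop 34, enqueue [none], visited so far: [37, 27, 44, 16, 36, 48, 22, 33, 21, 29, 34]
  queue [32] -> pop 32, enqueue [none], visited so far: [37, 27, 44, 16, 36, 48, 22, 33, 21, 29, 34, 32]
Result: [37, 27, 44, 16, 36, 48, 22, 33, 21, 29, 34, 32]


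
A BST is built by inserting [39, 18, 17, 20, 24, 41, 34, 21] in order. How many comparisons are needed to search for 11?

Search path for 11: 39 -> 18 -> 17
Found: False
Comparisons: 3


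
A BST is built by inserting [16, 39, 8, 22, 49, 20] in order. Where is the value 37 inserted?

Starting tree (level order): [16, 8, 39, None, None, 22, 49, 20]
Insertion path: 16 -> 39 -> 22
Result: insert 37 as right child of 22
Final tree (level order): [16, 8, 39, None, None, 22, 49, 20, 37]


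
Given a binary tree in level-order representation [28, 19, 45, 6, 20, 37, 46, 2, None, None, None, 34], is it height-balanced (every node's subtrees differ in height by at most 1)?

Tree (level-order array): [28, 19, 45, 6, 20, 37, 46, 2, None, None, None, 34]
Definition: a tree is height-balanced if, at every node, |h(left) - h(right)| <= 1 (empty subtree has height -1).
Bottom-up per-node check:
  node 2: h_left=-1, h_right=-1, diff=0 [OK], height=0
  node 6: h_left=0, h_right=-1, diff=1 [OK], height=1
  node 20: h_left=-1, h_right=-1, diff=0 [OK], height=0
  node 19: h_left=1, h_right=0, diff=1 [OK], height=2
  node 34: h_left=-1, h_right=-1, diff=0 [OK], height=0
  node 37: h_left=0, h_right=-1, diff=1 [OK], height=1
  node 46: h_left=-1, h_right=-1, diff=0 [OK], height=0
  node 45: h_left=1, h_right=0, diff=1 [OK], height=2
  node 28: h_left=2, h_right=2, diff=0 [OK], height=3
All nodes satisfy the balance condition.
Result: Balanced


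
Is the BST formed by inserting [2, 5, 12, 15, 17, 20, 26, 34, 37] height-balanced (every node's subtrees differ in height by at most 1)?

Tree (level-order array): [2, None, 5, None, 12, None, 15, None, 17, None, 20, None, 26, None, 34, None, 37]
Definition: a tree is height-balanced if, at every node, |h(left) - h(right)| <= 1 (empty subtree has height -1).
Bottom-up per-node check:
  node 37: h_left=-1, h_right=-1, diff=0 [OK], height=0
  node 34: h_left=-1, h_right=0, diff=1 [OK], height=1
  node 26: h_left=-1, h_right=1, diff=2 [FAIL (|-1-1|=2 > 1)], height=2
  node 20: h_left=-1, h_right=2, diff=3 [FAIL (|-1-2|=3 > 1)], height=3
  node 17: h_left=-1, h_right=3, diff=4 [FAIL (|-1-3|=4 > 1)], height=4
  node 15: h_left=-1, h_right=4, diff=5 [FAIL (|-1-4|=5 > 1)], height=5
  node 12: h_left=-1, h_right=5, diff=6 [FAIL (|-1-5|=6 > 1)], height=6
  node 5: h_left=-1, h_right=6, diff=7 [FAIL (|-1-6|=7 > 1)], height=7
  node 2: h_left=-1, h_right=7, diff=8 [FAIL (|-1-7|=8 > 1)], height=8
Node 26 violates the condition: |-1 - 1| = 2 > 1.
Result: Not balanced


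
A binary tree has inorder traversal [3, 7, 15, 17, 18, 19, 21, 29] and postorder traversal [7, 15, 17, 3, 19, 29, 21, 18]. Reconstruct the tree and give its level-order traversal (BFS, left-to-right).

Inorder:   [3, 7, 15, 17, 18, 19, 21, 29]
Postorder: [7, 15, 17, 3, 19, 29, 21, 18]
Algorithm: postorder visits root last, so walk postorder right-to-left;
each value is the root of the current inorder slice — split it at that
value, recurse on the right subtree first, then the left.
Recursive splits:
  root=18; inorder splits into left=[3, 7, 15, 17], right=[19, 21, 29]
  root=21; inorder splits into left=[19], right=[29]
  root=29; inorder splits into left=[], right=[]
  root=19; inorder splits into left=[], right=[]
  root=3; inorder splits into left=[], right=[7, 15, 17]
  root=17; inorder splits into left=[7, 15], right=[]
  root=15; inorder splits into left=[7], right=[]
  root=7; inorder splits into left=[], right=[]
Reconstructed level-order: [18, 3, 21, 17, 19, 29, 15, 7]


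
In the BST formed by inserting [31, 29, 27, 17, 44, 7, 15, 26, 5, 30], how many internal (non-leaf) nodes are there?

Tree built from: [31, 29, 27, 17, 44, 7, 15, 26, 5, 30]
Tree (level-order array): [31, 29, 44, 27, 30, None, None, 17, None, None, None, 7, 26, 5, 15]
Rule: An internal node has at least one child.
Per-node child counts:
  node 31: 2 child(ren)
  node 29: 2 child(ren)
  node 27: 1 child(ren)
  node 17: 2 child(ren)
  node 7: 2 child(ren)
  node 5: 0 child(ren)
  node 15: 0 child(ren)
  node 26: 0 child(ren)
  node 30: 0 child(ren)
  node 44: 0 child(ren)
Matching nodes: [31, 29, 27, 17, 7]
Count of internal (non-leaf) nodes: 5


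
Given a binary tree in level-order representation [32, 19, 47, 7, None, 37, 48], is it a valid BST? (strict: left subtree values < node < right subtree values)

Level-order array: [32, 19, 47, 7, None, 37, 48]
Validate using subtree bounds (lo, hi): at each node, require lo < value < hi,
then recurse left with hi=value and right with lo=value.
Preorder trace (stopping at first violation):
  at node 32 with bounds (-inf, +inf): OK
  at node 19 with bounds (-inf, 32): OK
  at node 7 with bounds (-inf, 19): OK
  at node 47 with bounds (32, +inf): OK
  at node 37 with bounds (32, 47): OK
  at node 48 with bounds (47, +inf): OK
No violation found at any node.
Result: Valid BST


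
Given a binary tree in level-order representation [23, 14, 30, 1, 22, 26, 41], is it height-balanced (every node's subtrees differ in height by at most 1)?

Tree (level-order array): [23, 14, 30, 1, 22, 26, 41]
Definition: a tree is height-balanced if, at every node, |h(left) - h(right)| <= 1 (empty subtree has height -1).
Bottom-up per-node check:
  node 1: h_left=-1, h_right=-1, diff=0 [OK], height=0
  node 22: h_left=-1, h_right=-1, diff=0 [OK], height=0
  node 14: h_left=0, h_right=0, diff=0 [OK], height=1
  node 26: h_left=-1, h_right=-1, diff=0 [OK], height=0
  node 41: h_left=-1, h_right=-1, diff=0 [OK], height=0
  node 30: h_left=0, h_right=0, diff=0 [OK], height=1
  node 23: h_left=1, h_right=1, diff=0 [OK], height=2
All nodes satisfy the balance condition.
Result: Balanced


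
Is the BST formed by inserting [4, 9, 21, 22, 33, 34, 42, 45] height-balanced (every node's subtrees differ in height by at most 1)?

Tree (level-order array): [4, None, 9, None, 21, None, 22, None, 33, None, 34, None, 42, None, 45]
Definition: a tree is height-balanced if, at every node, |h(left) - h(right)| <= 1 (empty subtree has height -1).
Bottom-up per-node check:
  node 45: h_left=-1, h_right=-1, diff=0 [OK], height=0
  node 42: h_left=-1, h_right=0, diff=1 [OK], height=1
  node 34: h_left=-1, h_right=1, diff=2 [FAIL (|-1-1|=2 > 1)], height=2
  node 33: h_left=-1, h_right=2, diff=3 [FAIL (|-1-2|=3 > 1)], height=3
  node 22: h_left=-1, h_right=3, diff=4 [FAIL (|-1-3|=4 > 1)], height=4
  node 21: h_left=-1, h_right=4, diff=5 [FAIL (|-1-4|=5 > 1)], height=5
  node 9: h_left=-1, h_right=5, diff=6 [FAIL (|-1-5|=6 > 1)], height=6
  node 4: h_left=-1, h_right=6, diff=7 [FAIL (|-1-6|=7 > 1)], height=7
Node 34 violates the condition: |-1 - 1| = 2 > 1.
Result: Not balanced


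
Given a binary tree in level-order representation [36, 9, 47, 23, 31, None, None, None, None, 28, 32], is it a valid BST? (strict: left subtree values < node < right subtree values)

Level-order array: [36, 9, 47, 23, 31, None, None, None, None, 28, 32]
Validate using subtree bounds (lo, hi): at each node, require lo < value < hi,
then recurse left with hi=value and right with lo=value.
Preorder trace (stopping at first violation):
  at node 36 with bounds (-inf, +inf): OK
  at node 9 with bounds (-inf, 36): OK
  at node 23 with bounds (-inf, 9): VIOLATION
Node 23 violates its bound: not (-inf < 23 < 9).
Result: Not a valid BST
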